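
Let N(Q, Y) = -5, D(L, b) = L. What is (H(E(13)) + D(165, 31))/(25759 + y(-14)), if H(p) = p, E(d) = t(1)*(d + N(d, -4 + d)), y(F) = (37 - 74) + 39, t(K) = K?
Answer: 173/25761 ≈ 0.0067156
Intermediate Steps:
y(F) = 2 (y(F) = -37 + 39 = 2)
E(d) = -5 + d (E(d) = 1*(d - 5) = 1*(-5 + d) = -5 + d)
(H(E(13)) + D(165, 31))/(25759 + y(-14)) = ((-5 + 13) + 165)/(25759 + 2) = (8 + 165)/25761 = 173*(1/25761) = 173/25761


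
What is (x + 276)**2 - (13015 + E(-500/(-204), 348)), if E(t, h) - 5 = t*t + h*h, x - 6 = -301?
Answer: -347933188/2601 ≈ -1.3377e+5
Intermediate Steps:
x = -295 (x = 6 - 301 = -295)
E(t, h) = 5 + h**2 + t**2 (E(t, h) = 5 + (t*t + h*h) = 5 + (t**2 + h**2) = 5 + (h**2 + t**2) = 5 + h**2 + t**2)
(x + 276)**2 - (13015 + E(-500/(-204), 348)) = (-295 + 276)**2 - (13015 + (5 + 348**2 + (-500/(-204))**2)) = (-19)**2 - (13015 + (5 + 121104 + (-500*(-1/204))**2)) = 361 - (13015 + (5 + 121104 + (125/51)**2)) = 361 - (13015 + (5 + 121104 + 15625/2601)) = 361 - (13015 + 315020134/2601) = 361 - 1*348872149/2601 = 361 - 348872149/2601 = -347933188/2601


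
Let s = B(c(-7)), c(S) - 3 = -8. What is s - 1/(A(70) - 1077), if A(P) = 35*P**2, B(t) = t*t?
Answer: 4260574/170423 ≈ 25.000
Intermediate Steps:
c(S) = -5 (c(S) = 3 - 8 = -5)
B(t) = t**2
s = 25 (s = (-5)**2 = 25)
s - 1/(A(70) - 1077) = 25 - 1/(35*70**2 - 1077) = 25 - 1/(35*4900 - 1077) = 25 - 1/(171500 - 1077) = 25 - 1/170423 = 4260574/170423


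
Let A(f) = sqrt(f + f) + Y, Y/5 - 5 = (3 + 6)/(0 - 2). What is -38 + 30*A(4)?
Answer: 37 + 60*sqrt(2) ≈ 121.85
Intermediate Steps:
Y = 5/2 (Y = 25 + 5*((3 + 6)/(0 - 2)) = 25 + 5*(9/(-2)) = 25 + 5*(9*(-1/2)) = 25 + 5*(-9/2) = 25 - 45/2 = 5/2 ≈ 2.5000)
A(f) = 5/2 + sqrt(2)*sqrt(f) (A(f) = sqrt(f + f) + 5/2 = sqrt(2*f) + 5/2 = sqrt(2)*sqrt(f) + 5/2 = 5/2 + sqrt(2)*sqrt(f))
-38 + 30*A(4) = -38 + 30*(5/2 + sqrt(2)*sqrt(4)) = -38 + 30*(5/2 + sqrt(2)*2) = -38 + 30*(5/2 + 2*sqrt(2)) = -38 + (75 + 60*sqrt(2)) = 37 + 60*sqrt(2)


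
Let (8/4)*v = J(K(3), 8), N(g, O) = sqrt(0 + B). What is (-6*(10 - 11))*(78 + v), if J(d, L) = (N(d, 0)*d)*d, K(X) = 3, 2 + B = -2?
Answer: 468 + 54*I ≈ 468.0 + 54.0*I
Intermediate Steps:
B = -4 (B = -2 - 2 = -4)
N(g, O) = 2*I (N(g, O) = sqrt(0 - 4) = sqrt(-4) = 2*I)
J(d, L) = 2*I*d**2 (J(d, L) = ((2*I)*d)*d = (2*I*d)*d = 2*I*d**2)
v = 9*I (v = (2*I*3**2)/2 = (2*I*9)/2 = (18*I)/2 = 9*I ≈ 9.0*I)
(-6*(10 - 11))*(78 + v) = (-6*(10 - 11))*(78 + 9*I) = (-6*(-1))*(78 + 9*I) = 6*(78 + 9*I) = 468 + 54*I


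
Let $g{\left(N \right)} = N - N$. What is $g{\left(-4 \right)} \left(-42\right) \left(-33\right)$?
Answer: $0$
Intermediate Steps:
$g{\left(N \right)} = 0$
$g{\left(-4 \right)} \left(-42\right) \left(-33\right) = 0 \left(-42\right) \left(-33\right) = 0 \left(-33\right) = 0$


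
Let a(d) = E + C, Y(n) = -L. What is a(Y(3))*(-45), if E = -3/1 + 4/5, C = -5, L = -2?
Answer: 324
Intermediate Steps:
Y(n) = 2 (Y(n) = -1*(-2) = 2)
E = -11/5 (E = -3*1 + 4*(1/5) = -3 + 4/5 = -11/5 ≈ -2.2000)
a(d) = -36/5 (a(d) = -11/5 - 5 = -36/5)
a(Y(3))*(-45) = -36/5*(-45) = 324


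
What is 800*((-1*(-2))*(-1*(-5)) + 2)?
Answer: 9600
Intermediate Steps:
800*((-1*(-2))*(-1*(-5)) + 2) = 800*(2*5 + 2) = 800*(10 + 2) = 800*12 = 9600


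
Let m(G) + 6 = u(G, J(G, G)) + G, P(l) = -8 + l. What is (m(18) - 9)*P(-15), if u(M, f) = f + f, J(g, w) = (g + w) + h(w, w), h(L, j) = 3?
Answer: -1863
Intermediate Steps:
J(g, w) = 3 + g + w (J(g, w) = (g + w) + 3 = 3 + g + w)
u(M, f) = 2*f
m(G) = 5*G (m(G) = -6 + (2*(3 + G + G) + G) = -6 + (2*(3 + 2*G) + G) = -6 + ((6 + 4*G) + G) = -6 + (6 + 5*G) = 5*G)
(m(18) - 9)*P(-15) = (5*18 - 9)*(-8 - 15) = (90 - 9)*(-23) = 81*(-23) = -1863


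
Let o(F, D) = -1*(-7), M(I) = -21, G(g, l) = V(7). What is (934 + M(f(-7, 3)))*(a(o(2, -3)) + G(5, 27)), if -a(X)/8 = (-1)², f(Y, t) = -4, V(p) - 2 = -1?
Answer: -6391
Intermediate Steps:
V(p) = 1 (V(p) = 2 - 1 = 1)
G(g, l) = 1
o(F, D) = 7
a(X) = -8 (a(X) = -8*(-1)² = -8*1 = -8)
(934 + M(f(-7, 3)))*(a(o(2, -3)) + G(5, 27)) = (934 - 21)*(-8 + 1) = 913*(-7) = -6391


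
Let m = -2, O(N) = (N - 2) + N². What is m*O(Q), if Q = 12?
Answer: -308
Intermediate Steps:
O(N) = -2 + N + N² (O(N) = (-2 + N) + N² = -2 + N + N²)
m*O(Q) = -2*(-2 + 12 + 12²) = -2*(-2 + 12 + 144) = -2*154 = -308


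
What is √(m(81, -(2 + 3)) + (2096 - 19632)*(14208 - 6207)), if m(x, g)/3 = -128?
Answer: 16*I*√548070 ≈ 11845.0*I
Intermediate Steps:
m(x, g) = -384 (m(x, g) = 3*(-128) = -384)
√(m(81, -(2 + 3)) + (2096 - 19632)*(14208 - 6207)) = √(-384 + (2096 - 19632)*(14208 - 6207)) = √(-384 - 17536*8001) = √(-384 - 140305536) = √(-140305920) = 16*I*√548070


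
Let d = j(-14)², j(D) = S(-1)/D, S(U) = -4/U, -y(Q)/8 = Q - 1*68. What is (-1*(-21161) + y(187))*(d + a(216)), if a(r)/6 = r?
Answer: 183347596/7 ≈ 2.6193e+7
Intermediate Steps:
y(Q) = 544 - 8*Q (y(Q) = -8*(Q - 1*68) = -8*(Q - 68) = -8*(-68 + Q) = 544 - 8*Q)
a(r) = 6*r
j(D) = 4/D (j(D) = (-4/(-1))/D = (-4*(-1))/D = 4/D)
d = 4/49 (d = (4/(-14))² = (4*(-1/14))² = (-2/7)² = 4/49 ≈ 0.081633)
(-1*(-21161) + y(187))*(d + a(216)) = (-1*(-21161) + (544 - 8*187))*(4/49 + 6*216) = (21161 + (544 - 1496))*(4/49 + 1296) = (21161 - 952)*(63508/49) = 20209*(63508/49) = 183347596/7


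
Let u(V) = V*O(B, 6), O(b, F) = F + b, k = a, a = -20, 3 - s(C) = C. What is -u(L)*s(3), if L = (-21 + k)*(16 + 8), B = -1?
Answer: 0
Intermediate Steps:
s(C) = 3 - C
k = -20
L = -984 (L = (-21 - 20)*(16 + 8) = -41*24 = -984)
u(V) = 5*V (u(V) = V*(6 - 1) = V*5 = 5*V)
-u(L)*s(3) = -5*(-984)*(3 - 1*3) = -(-4920)*(3 - 3) = -(-4920)*0 = -1*0 = 0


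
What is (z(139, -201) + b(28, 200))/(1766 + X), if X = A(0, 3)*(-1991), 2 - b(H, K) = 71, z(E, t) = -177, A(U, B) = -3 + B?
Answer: -123/883 ≈ -0.13930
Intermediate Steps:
b(H, K) = -69 (b(H, K) = 2 - 1*71 = 2 - 71 = -69)
X = 0 (X = (-3 + 3)*(-1991) = 0*(-1991) = 0)
(z(139, -201) + b(28, 200))/(1766 + X) = (-177 - 69)/(1766 + 0) = -246/1766 = -246*1/1766 = -123/883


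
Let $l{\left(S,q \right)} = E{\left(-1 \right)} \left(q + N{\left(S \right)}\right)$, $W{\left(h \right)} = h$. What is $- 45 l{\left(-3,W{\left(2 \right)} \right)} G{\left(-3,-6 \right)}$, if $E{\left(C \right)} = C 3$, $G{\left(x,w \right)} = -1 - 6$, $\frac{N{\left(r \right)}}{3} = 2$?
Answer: $-7560$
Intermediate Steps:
$N{\left(r \right)} = 6$ ($N{\left(r \right)} = 3 \cdot 2 = 6$)
$G{\left(x,w \right)} = -7$ ($G{\left(x,w \right)} = -1 - 6 = -7$)
$E{\left(C \right)} = 3 C$
$l{\left(S,q \right)} = -18 - 3 q$ ($l{\left(S,q \right)} = 3 \left(-1\right) \left(q + 6\right) = - 3 \left(6 + q\right) = -18 - 3 q$)
$- 45 l{\left(-3,W{\left(2 \right)} \right)} G{\left(-3,-6 \right)} = - 45 \left(-18 - 6\right) \left(-7\right) = \left(-45\right) \left(-24\right) \left(-7\right) = 1080 \left(-7\right) = -7560$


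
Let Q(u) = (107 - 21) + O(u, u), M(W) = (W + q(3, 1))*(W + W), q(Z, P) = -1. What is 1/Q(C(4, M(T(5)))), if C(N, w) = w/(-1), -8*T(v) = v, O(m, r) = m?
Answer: 32/2687 ≈ 0.011909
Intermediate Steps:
T(v) = -v/8
M(W) = 2*W*(-1 + W) (M(W) = (W - 1)*(W + W) = (-1 + W)*(2*W) = 2*W*(-1 + W))
C(N, w) = -w (C(N, w) = w*(-1) = -w)
Q(u) = 86 + u (Q(u) = (107 - 21) + u = 86 + u)
1/Q(C(4, M(T(5)))) = 1/(86 - 2*(-⅛*5)*(-1 - ⅛*5)) = 1/(86 - 2*(-5)*(-1 - 5/8)/8) = 1/(86 - 2*(-5)*(-13)/(8*8)) = 1/(86 - 1*65/32) = 1/(86 - 65/32) = 1/(2687/32) = 32/2687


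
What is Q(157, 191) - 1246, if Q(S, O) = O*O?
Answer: 35235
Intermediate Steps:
Q(S, O) = O²
Q(157, 191) - 1246 = 191² - 1246 = 36481 - 1246 = 35235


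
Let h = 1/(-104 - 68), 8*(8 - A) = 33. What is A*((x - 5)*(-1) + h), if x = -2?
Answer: 37293/1376 ≈ 27.102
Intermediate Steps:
A = 31/8 (A = 8 - ⅛*33 = 8 - 33/8 = 31/8 ≈ 3.8750)
h = -1/172 (h = 1/(-172) = -1/172 ≈ -0.0058140)
A*((x - 5)*(-1) + h) = 31*((-2 - 5)*(-1) - 1/172)/8 = 31*(-7*(-1) - 1/172)/8 = 31*(7 - 1/172)/8 = (31/8)*(1203/172) = 37293/1376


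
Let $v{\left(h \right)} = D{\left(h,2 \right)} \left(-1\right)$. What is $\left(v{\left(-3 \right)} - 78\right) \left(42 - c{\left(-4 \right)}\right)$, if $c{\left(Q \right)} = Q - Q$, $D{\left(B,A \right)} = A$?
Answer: $-3360$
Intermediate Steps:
$c{\left(Q \right)} = 0$
$v{\left(h \right)} = -2$ ($v{\left(h \right)} = 2 \left(-1\right) = -2$)
$\left(v{\left(-3 \right)} - 78\right) \left(42 - c{\left(-4 \right)}\right) = \left(-2 - 78\right) \left(42 - 0\right) = - 80 \left(42 + 0\right) = \left(-80\right) 42 = -3360$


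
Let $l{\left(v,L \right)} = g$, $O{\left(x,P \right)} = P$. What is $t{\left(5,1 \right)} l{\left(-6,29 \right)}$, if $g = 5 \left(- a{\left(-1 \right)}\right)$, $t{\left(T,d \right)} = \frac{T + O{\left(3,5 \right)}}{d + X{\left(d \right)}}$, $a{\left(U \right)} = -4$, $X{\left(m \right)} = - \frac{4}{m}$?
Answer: $- \frac{200}{3} \approx -66.667$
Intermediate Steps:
$t{\left(T,d \right)} = \frac{5 + T}{d - \frac{4}{d}}$ ($t{\left(T,d \right)} = \frac{T + 5}{d - \frac{4}{d}} = \frac{5 + T}{d - \frac{4}{d}}$)
$g = 20$ ($g = 5 \left(\left(-1\right) \left(-4\right)\right) = 5 \cdot 4 = 20$)
$l{\left(v,L \right)} = 20$
$t{\left(5,1 \right)} l{\left(-6,29 \right)} = 1 \frac{1}{-4 + 1^{2}} \left(5 + 5\right) 20 = 1 \frac{1}{-4 + 1} \cdot 10 \cdot 20 = 1 \frac{1}{-3} \cdot 10 \cdot 20 = 1 \left(- \frac{1}{3}\right) 10 \cdot 20 = \left(- \frac{10}{3}\right) 20 = - \frac{200}{3}$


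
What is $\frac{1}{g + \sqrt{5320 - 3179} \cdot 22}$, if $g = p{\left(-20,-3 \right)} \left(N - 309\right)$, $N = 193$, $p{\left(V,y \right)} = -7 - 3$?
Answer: $\frac{290}{77339} - \frac{11 \sqrt{2141}}{154678} \approx 0.00045915$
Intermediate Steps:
$p{\left(V,y \right)} = -10$
$g = 1160$ ($g = - 10 \left(193 - 309\right) = \left(-10\right) \left(-116\right) = 1160$)
$\frac{1}{g + \sqrt{5320 - 3179} \cdot 22} = \frac{1}{1160 + \sqrt{5320 - 3179} \cdot 22} = \frac{1}{1160 + \sqrt{2141} \cdot 22} = \frac{1}{1160 + 22 \sqrt{2141}}$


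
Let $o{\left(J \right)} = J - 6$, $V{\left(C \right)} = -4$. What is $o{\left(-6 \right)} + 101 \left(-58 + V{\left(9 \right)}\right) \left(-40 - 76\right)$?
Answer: $726380$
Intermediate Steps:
$o{\left(J \right)} = -6 + J$
$o{\left(-6 \right)} + 101 \left(-58 + V{\left(9 \right)}\right) \left(-40 - 76\right) = \left(-6 - 6\right) + 101 \left(-58 - 4\right) \left(-40 - 76\right) = -12 + 101 \left(\left(-62\right) \left(-116\right)\right) = -12 + 101 \cdot 7192 = -12 + 726392 = 726380$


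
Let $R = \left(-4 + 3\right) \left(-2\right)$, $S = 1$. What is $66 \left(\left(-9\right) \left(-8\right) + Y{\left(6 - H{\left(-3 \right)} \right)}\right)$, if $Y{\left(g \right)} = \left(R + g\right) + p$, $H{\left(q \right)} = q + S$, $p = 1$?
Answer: $5478$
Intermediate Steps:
$R = 2$ ($R = \left(-1\right) \left(-2\right) = 2$)
$H{\left(q \right)} = 1 + q$ ($H{\left(q \right)} = q + 1 = 1 + q$)
$Y{\left(g \right)} = 3 + g$ ($Y{\left(g \right)} = \left(2 + g\right) + 1 = 3 + g$)
$66 \left(\left(-9\right) \left(-8\right) + Y{\left(6 - H{\left(-3 \right)} \right)}\right) = 66 \left(\left(-9\right) \left(-8\right) + \left(3 + \left(6 - \left(1 - 3\right)\right)\right)\right) = 66 \left(72 + \left(3 + \left(6 - -2\right)\right)\right) = 66 \left(72 + \left(3 + \left(6 + 2\right)\right)\right) = 66 \left(72 + \left(3 + 8\right)\right) = 66 \left(72 + 11\right) = 66 \cdot 83 = 5478$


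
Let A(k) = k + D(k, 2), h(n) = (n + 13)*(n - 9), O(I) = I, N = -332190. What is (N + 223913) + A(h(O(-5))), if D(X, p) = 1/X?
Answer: -12139569/112 ≈ -1.0839e+5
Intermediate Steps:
h(n) = (-9 + n)*(13 + n) (h(n) = (13 + n)*(-9 + n) = (-9 + n)*(13 + n))
A(k) = k + 1/k
(N + 223913) + A(h(O(-5))) = (-332190 + 223913) + ((-117 + (-5)**2 + 4*(-5)) + 1/(-117 + (-5)**2 + 4*(-5))) = -108277 + ((-117 + 25 - 20) + 1/(-117 + 25 - 20)) = -108277 + (-112 + 1/(-112)) = -108277 + (-112 - 1/112) = -108277 - 12545/112 = -12139569/112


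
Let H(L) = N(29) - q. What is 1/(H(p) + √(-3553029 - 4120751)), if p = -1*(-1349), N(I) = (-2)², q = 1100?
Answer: -274/2218749 - I*√1918445/4437498 ≈ -0.00012349 - 0.00031213*I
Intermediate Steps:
N(I) = 4
p = 1349
H(L) = -1096 (H(L) = 4 - 1*1100 = 4 - 1100 = -1096)
1/(H(p) + √(-3553029 - 4120751)) = 1/(-1096 + √(-3553029 - 4120751)) = 1/(-1096 + √(-7673780)) = 1/(-1096 + 2*I*√1918445)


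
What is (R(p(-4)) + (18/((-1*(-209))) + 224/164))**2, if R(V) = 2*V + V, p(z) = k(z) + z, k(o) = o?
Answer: 37331649796/73427761 ≈ 508.41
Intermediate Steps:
p(z) = 2*z (p(z) = z + z = 2*z)
R(V) = 3*V
(R(p(-4)) + (18/((-1*(-209))) + 224/164))**2 = (3*(2*(-4)) + (18/((-1*(-209))) + 224/164))**2 = (3*(-8) + (18/209 + 224*(1/164)))**2 = (-24 + (18*(1/209) + 56/41))**2 = (-24 + (18/209 + 56/41))**2 = (-24 + 12442/8569)**2 = (-193214/8569)**2 = 37331649796/73427761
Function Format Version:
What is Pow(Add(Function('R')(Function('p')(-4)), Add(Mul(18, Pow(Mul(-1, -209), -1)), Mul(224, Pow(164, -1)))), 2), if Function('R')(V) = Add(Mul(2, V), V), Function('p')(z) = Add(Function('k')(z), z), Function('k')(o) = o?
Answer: Rational(37331649796, 73427761) ≈ 508.41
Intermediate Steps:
Function('p')(z) = Mul(2, z) (Function('p')(z) = Add(z, z) = Mul(2, z))
Function('R')(V) = Mul(3, V)
Pow(Add(Function('R')(Function('p')(-4)), Add(Mul(18, Pow(Mul(-1, -209), -1)), Mul(224, Pow(164, -1)))), 2) = Pow(Add(Mul(3, Mul(2, -4)), Add(Mul(18, Pow(Mul(-1, -209), -1)), Mul(224, Pow(164, -1)))), 2) = Pow(Add(Mul(3, -8), Add(Mul(18, Pow(209, -1)), Mul(224, Rational(1, 164)))), 2) = Pow(Add(-24, Add(Mul(18, Rational(1, 209)), Rational(56, 41))), 2) = Pow(Add(-24, Add(Rational(18, 209), Rational(56, 41))), 2) = Pow(Add(-24, Rational(12442, 8569)), 2) = Pow(Rational(-193214, 8569), 2) = Rational(37331649796, 73427761)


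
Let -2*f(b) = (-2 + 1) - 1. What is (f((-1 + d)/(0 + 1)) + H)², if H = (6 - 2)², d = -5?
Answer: 289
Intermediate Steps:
f(b) = 1 (f(b) = -((-2 + 1) - 1)/2 = -(-1 - 1)/2 = -½*(-2) = 1)
H = 16 (H = 4² = 16)
(f((-1 + d)/(0 + 1)) + H)² = (1 + 16)² = 17² = 289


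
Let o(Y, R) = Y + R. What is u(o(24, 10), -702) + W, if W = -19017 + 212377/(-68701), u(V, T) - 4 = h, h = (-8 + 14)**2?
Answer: -1303951254/68701 ≈ -18980.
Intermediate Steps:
h = 36 (h = 6**2 = 36)
o(Y, R) = R + Y
u(V, T) = 40 (u(V, T) = 4 + 36 = 40)
W = -1306699294/68701 (W = -19017 + 212377*(-1/68701) = -19017 - 212377/68701 = -1306699294/68701 ≈ -19020.)
u(o(24, 10), -702) + W = 40 - 1306699294/68701 = -1303951254/68701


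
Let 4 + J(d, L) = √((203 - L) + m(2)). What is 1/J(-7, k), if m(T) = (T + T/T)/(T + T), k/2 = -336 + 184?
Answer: 16/1967 + 2*√2031/1967 ≈ 0.053957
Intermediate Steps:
k = -304 (k = 2*(-336 + 184) = 2*(-152) = -304)
m(T) = (1 + T)/(2*T) (m(T) = (T + 1)/((2*T)) = (1 + T)*(1/(2*T)) = (1 + T)/(2*T))
J(d, L) = -4 + √(815/4 - L) (J(d, L) = -4 + √((203 - L) + (½)*(1 + 2)/2) = -4 + √((203 - L) + (½)*(½)*3) = -4 + √((203 - L) + ¾) = -4 + √(815/4 - L))
1/J(-7, k) = 1/(-4 + √(815 - 4*(-304))/2) = 1/(-4 + √(815 + 1216)/2) = 1/(-4 + √2031/2)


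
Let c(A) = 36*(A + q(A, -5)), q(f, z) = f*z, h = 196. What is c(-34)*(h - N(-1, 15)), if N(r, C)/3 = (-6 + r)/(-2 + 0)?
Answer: 908208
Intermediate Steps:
N(r, C) = 9 - 3*r/2 (N(r, C) = 3*((-6 + r)/(-2 + 0)) = 3*((-6 + r)/(-2)) = 3*((-6 + r)*(-½)) = 3*(3 - r/2) = 9 - 3*r/2)
c(A) = -144*A (c(A) = 36*(A + A*(-5)) = 36*(A - 5*A) = 36*(-4*A) = -144*A)
c(-34)*(h - N(-1, 15)) = (-144*(-34))*(196 - (9 - 3/2*(-1))) = 4896*(196 - (9 + 3/2)) = 4896*(196 - 1*21/2) = 4896*(196 - 21/2) = 4896*(371/2) = 908208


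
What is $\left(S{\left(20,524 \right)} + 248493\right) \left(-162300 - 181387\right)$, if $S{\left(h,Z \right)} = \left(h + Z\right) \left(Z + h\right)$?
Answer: $-187113169723$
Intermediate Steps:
$S{\left(h,Z \right)} = \left(Z + h\right)^{2}$ ($S{\left(h,Z \right)} = \left(Z + h\right) \left(Z + h\right) = \left(Z + h\right)^{2}$)
$\left(S{\left(20,524 \right)} + 248493\right) \left(-162300 - 181387\right) = \left(\left(524 + 20\right)^{2} + 248493\right) \left(-162300 - 181387\right) = \left(544^{2} + 248493\right) \left(-343687\right) = \left(295936 + 248493\right) \left(-343687\right) = 544429 \left(-343687\right) = -187113169723$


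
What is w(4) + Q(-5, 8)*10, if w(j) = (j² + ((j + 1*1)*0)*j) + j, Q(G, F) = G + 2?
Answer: -10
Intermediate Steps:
Q(G, F) = 2 + G
w(j) = j + j² (w(j) = (j² + ((j + 1)*0)*j) + j = (j² + ((1 + j)*0)*j) + j = (j² + 0*j) + j = (j² + 0) + j = j² + j = j + j²)
w(4) + Q(-5, 8)*10 = 4*(1 + 4) + (2 - 5)*10 = 4*5 - 3*10 = 20 - 30 = -10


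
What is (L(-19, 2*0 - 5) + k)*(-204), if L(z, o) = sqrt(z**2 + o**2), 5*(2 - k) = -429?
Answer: -89556/5 - 204*sqrt(386) ≈ -21919.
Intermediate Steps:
k = 439/5 (k = 2 - 1/5*(-429) = 2 + 429/5 = 439/5 ≈ 87.800)
L(z, o) = sqrt(o**2 + z**2)
(L(-19, 2*0 - 5) + k)*(-204) = (sqrt((2*0 - 5)**2 + (-19)**2) + 439/5)*(-204) = (sqrt((0 - 5)**2 + 361) + 439/5)*(-204) = (sqrt((-5)**2 + 361) + 439/5)*(-204) = (sqrt(25 + 361) + 439/5)*(-204) = (sqrt(386) + 439/5)*(-204) = (439/5 + sqrt(386))*(-204) = -89556/5 - 204*sqrt(386)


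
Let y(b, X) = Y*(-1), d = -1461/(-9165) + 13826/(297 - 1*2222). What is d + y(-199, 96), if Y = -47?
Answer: 47020034/1176175 ≈ 39.977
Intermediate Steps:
d = -8260191/1176175 (d = -1461*(-1/9165) + 13826/(297 - 2222) = 487/3055 + 13826/(-1925) = 487/3055 + 13826*(-1/1925) = 487/3055 - 13826/1925 = -8260191/1176175 ≈ -7.0229)
y(b, X) = 47 (y(b, X) = -47*(-1) = 47)
d + y(-199, 96) = -8260191/1176175 + 47 = 47020034/1176175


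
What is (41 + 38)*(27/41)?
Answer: 2133/41 ≈ 52.024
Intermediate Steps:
(41 + 38)*(27/41) = 79*(27*(1/41)) = 79*(27/41) = 2133/41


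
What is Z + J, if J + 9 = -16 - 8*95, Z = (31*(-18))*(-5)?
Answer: 2005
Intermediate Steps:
Z = 2790 (Z = -558*(-5) = 2790)
J = -785 (J = -9 + (-16 - 8*95) = -9 + (-16 - 760) = -9 - 776 = -785)
Z + J = 2790 - 785 = 2005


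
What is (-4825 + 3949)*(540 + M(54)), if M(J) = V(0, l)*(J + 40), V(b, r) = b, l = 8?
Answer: -473040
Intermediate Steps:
M(J) = 0 (M(J) = 0*(J + 40) = 0*(40 + J) = 0)
(-4825 + 3949)*(540 + M(54)) = (-4825 + 3949)*(540 + 0) = -876*540 = -473040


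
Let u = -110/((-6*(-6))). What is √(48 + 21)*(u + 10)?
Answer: 125*√69/18 ≈ 57.685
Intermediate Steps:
u = -55/18 (u = -110/36 = -110*1/36 = -55/18 ≈ -3.0556)
√(48 + 21)*(u + 10) = √(48 + 21)*(-55/18 + 10) = √69*(125/18) = 125*√69/18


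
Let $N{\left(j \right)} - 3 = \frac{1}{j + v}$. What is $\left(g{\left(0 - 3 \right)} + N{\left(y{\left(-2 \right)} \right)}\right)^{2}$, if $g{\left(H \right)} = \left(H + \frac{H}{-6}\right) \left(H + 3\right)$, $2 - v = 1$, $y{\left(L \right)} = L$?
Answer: $4$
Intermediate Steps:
$v = 1$ ($v = 2 - 1 = 1$)
$g{\left(H \right)} = \frac{5 H \left(3 + H\right)}{6}$ ($g{\left(H \right)} = \left(H + H \left(- \frac{1}{6}\right)\right) \left(3 + H\right) = \left(H - \frac{H}{6}\right) \left(3 + H\right) = \frac{5 H}{6} \left(3 + H\right) = \frac{5 H \left(3 + H\right)}{6}$)
$N{\left(j \right)} = 3 + \frac{1}{1 + j}$ ($N{\left(j \right)} = 3 + \frac{1}{j + 1} = 3 + \frac{1}{1 + j}$)
$\left(g{\left(0 - 3 \right)} + N{\left(y{\left(-2 \right)} \right)}\right)^{2} = \left(\frac{5 \left(0 - 3\right) \left(3 + \left(0 - 3\right)\right)}{6} + \frac{4 + 3 \left(-2\right)}{1 - 2}\right)^{2} = \left(\frac{5}{6} \left(-3\right) \left(3 - 3\right) + \frac{4 - 6}{-1}\right)^{2} = \left(\frac{5}{6} \left(-3\right) 0 - -2\right)^{2} = \left(0 + 2\right)^{2} = 2^{2} = 4$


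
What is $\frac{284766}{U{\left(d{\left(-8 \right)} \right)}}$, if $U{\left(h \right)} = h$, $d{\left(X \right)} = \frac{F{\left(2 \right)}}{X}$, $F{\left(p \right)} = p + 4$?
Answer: $-379688$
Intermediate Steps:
$F{\left(p \right)} = 4 + p$
$d{\left(X \right)} = \frac{6}{X}$ ($d{\left(X \right)} = \frac{4 + 2}{X} = \frac{6}{X}$)
$\frac{284766}{U{\left(d{\left(-8 \right)} \right)}} = \frac{284766}{6 \frac{1}{-8}} = \frac{284766}{6 \left(- \frac{1}{8}\right)} = \frac{284766}{- \frac{3}{4}} = 284766 \left(- \frac{4}{3}\right) = -379688$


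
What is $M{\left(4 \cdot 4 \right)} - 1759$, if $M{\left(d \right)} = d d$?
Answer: $-1503$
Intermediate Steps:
$M{\left(d \right)} = d^{2}$
$M{\left(4 \cdot 4 \right)} - 1759 = \left(4 \cdot 4\right)^{2} - 1759 = 16^{2} - 1759 = 256 - 1759 = -1503$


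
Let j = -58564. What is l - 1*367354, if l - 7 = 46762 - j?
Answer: -262021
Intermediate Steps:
l = 105333 (l = 7 + (46762 - 1*(-58564)) = 7 + (46762 + 58564) = 7 + 105326 = 105333)
l - 1*367354 = 105333 - 1*367354 = 105333 - 367354 = -262021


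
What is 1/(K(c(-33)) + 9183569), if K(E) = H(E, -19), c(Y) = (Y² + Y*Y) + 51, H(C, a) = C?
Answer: 1/9185798 ≈ 1.0886e-7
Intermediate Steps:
c(Y) = 51 + 2*Y² (c(Y) = (Y² + Y²) + 51 = 2*Y² + 51 = 51 + 2*Y²)
K(E) = E
1/(K(c(-33)) + 9183569) = 1/((51 + 2*(-33)²) + 9183569) = 1/((51 + 2*1089) + 9183569) = 1/((51 + 2178) + 9183569) = 1/(2229 + 9183569) = 1/9185798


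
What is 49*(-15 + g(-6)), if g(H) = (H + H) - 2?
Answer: -1421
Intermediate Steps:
g(H) = -2 + 2*H (g(H) = 2*H - 2 = -2 + 2*H)
49*(-15 + g(-6)) = 49*(-15 + (-2 + 2*(-6))) = 49*(-15 + (-2 - 12)) = 49*(-15 - 14) = 49*(-29) = -1421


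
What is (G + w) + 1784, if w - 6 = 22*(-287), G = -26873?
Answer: -31397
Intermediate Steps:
w = -6308 (w = 6 + 22*(-287) = 6 - 6314 = -6308)
(G + w) + 1784 = (-26873 - 6308) + 1784 = -33181 + 1784 = -31397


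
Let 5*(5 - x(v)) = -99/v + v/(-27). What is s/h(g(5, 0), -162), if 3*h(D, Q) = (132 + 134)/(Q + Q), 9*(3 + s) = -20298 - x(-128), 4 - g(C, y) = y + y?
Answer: 18488597/2240 ≈ 8253.8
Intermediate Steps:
x(v) = 5 + v/135 + 99/(5*v) (x(v) = 5 - (-99/v + v/(-27))/5 = 5 - (-99/v + v*(-1/27))/5 = 5 - (-99/v - v/27)/5 = 5 + (v/135 + 99/(5*v)) = 5 + v/135 + 99/(5*v))
g(C, y) = 4 - 2*y (g(C, y) = 4 - (y + y) = 4 - 2*y)
s = -351283343/155520 (s = -3 + (-20298 - (2673 - 128*(675 - 128))/(135*(-128)))/9 = -3 + (-20298 - (-1)*(2673 - 128*547)/(135*128))/9 = -3 + (-20298 - (-1)*(2673 - 70016)/(135*128))/9 = -3 + (-20298 - (-1)*(-67343)/(135*128))/9 = -3 + (-20298 - 1*67343/17280)/9 = -3 + (-20298 - 67343/17280)/9 = -3 + (1/9)*(-350816783/17280) = -3 - 350816783/155520 = -351283343/155520 ≈ -2258.8)
h(D, Q) = 133/(3*Q) (h(D, Q) = ((132 + 134)/(Q + Q))/3 = (266/((2*Q)))/3 = (266*(1/(2*Q)))/3 = (133/Q)/3 = 133/(3*Q))
s/h(g(5, 0), -162) = -351283343/(155520*((133/3)/(-162))) = -351283343/(155520*((133/3)*(-1/162))) = -351283343/(155520*(-133/486)) = -351283343/155520*(-486/133) = 18488597/2240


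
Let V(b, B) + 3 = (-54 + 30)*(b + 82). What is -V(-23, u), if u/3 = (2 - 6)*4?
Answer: 1419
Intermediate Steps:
u = -48 (u = 3*((2 - 6)*4) = 3*(-4*4) = 3*(-16) = -48)
V(b, B) = -1971 - 24*b (V(b, B) = -3 + (-54 + 30)*(b + 82) = -3 - 24*(82 + b) = -3 + (-1968 - 24*b) = -1971 - 24*b)
-V(-23, u) = -(-1971 - 24*(-23)) = -(-1971 + 552) = -1*(-1419) = 1419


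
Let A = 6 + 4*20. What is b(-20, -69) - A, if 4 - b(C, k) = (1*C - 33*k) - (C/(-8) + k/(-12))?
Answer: -9323/4 ≈ -2330.8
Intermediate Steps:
A = 86 (A = 6 + 80 = 86)
b(C, k) = 4 - 9*C/8 + 395*k/12 (b(C, k) = 4 - ((1*C - 33*k) - (C/(-8) + k/(-12))) = 4 - ((C - 33*k) - (C*(-1/8) + k*(-1/12))) = 4 - ((C - 33*k) - (-C/8 - k/12)) = 4 - ((C - 33*k) + (C/8 + k/12)) = 4 - (-395*k/12 + 9*C/8) = 4 + (-9*C/8 + 395*k/12) = 4 - 9*C/8 + 395*k/12)
b(-20, -69) - A = (4 - 9/8*(-20) + (395/12)*(-69)) - 1*86 = (4 + 45/2 - 9085/4) - 86 = -8979/4 - 86 = -9323/4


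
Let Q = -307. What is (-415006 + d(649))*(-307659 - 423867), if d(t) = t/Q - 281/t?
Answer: 60488091184115076/199243 ≈ 3.0359e+11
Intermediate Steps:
d(t) = -281/t - t/307 (d(t) = t/(-307) - 281/t = t*(-1/307) - 281/t = -t/307 - 281/t = -281/t - t/307)
(-415006 + d(649))*(-307659 - 423867) = (-415006 + (-281/649 - 1/307*649))*(-307659 - 423867) = (-415006 + (-281*1/649 - 649/307))*(-731526) = (-415006 + (-281/649 - 649/307))*(-731526) = (-415006 - 507468/199243)*(-731526) = -82687547926/199243*(-731526) = 60488091184115076/199243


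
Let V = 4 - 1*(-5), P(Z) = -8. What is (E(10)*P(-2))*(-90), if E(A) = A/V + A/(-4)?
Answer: -1000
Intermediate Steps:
V = 9 (V = 4 + 5 = 9)
E(A) = -5*A/36 (E(A) = A/9 + A/(-4) = A*(1/9) + A*(-1/4) = A/9 - A/4 = -5*A/36)
(E(10)*P(-2))*(-90) = (-5/36*10*(-8))*(-90) = -25/18*(-8)*(-90) = (100/9)*(-90) = -1000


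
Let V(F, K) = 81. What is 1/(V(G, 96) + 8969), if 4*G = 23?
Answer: 1/9050 ≈ 0.00011050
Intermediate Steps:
G = 23/4 (G = (1/4)*23 = 23/4 ≈ 5.7500)
1/(V(G, 96) + 8969) = 1/(81 + 8969) = 1/9050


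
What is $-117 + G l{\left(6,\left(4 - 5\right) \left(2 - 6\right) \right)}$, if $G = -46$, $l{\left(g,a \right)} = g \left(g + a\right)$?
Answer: $-2877$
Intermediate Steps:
$l{\left(g,a \right)} = g \left(a + g\right)$
$-117 + G l{\left(6,\left(4 - 5\right) \left(2 - 6\right) \right)} = -117 - 46 \cdot 6 \left(\left(4 - 5\right) \left(2 - 6\right) + 6\right) = -117 - 46 \cdot 6 \left(\left(-1\right) \left(-4\right) + 6\right) = -117 - 46 \cdot 6 \left(4 + 6\right) = -117 - 46 \cdot 6 \cdot 10 = -117 - 2760 = -2877$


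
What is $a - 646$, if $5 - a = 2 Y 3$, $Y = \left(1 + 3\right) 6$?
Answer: $-785$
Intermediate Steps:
$Y = 24$ ($Y = 4 \cdot 6 = 24$)
$a = -139$ ($a = 5 - 2 \cdot 24 \cdot 3 = 5 - 48 \cdot 3 = 5 - 144 = -139$)
$a - 646 = -139 - 646 = -785$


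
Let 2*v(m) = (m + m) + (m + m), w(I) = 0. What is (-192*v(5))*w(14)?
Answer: 0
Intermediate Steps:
v(m) = 2*m (v(m) = ((m + m) + (m + m))/2 = (2*m + 2*m)/2 = (4*m)/2 = 2*m)
(-192*v(5))*w(14) = -384*5*0 = -192*10*0 = -1920*0 = 0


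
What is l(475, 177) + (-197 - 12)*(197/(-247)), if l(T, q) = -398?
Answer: -3007/13 ≈ -231.31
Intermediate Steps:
l(475, 177) + (-197 - 12)*(197/(-247)) = -398 + (-197 - 12)*(197/(-247)) = -398 - 41173*(-1)/247 = -398 - 209*(-197/247) = -398 + 2167/13 = -3007/13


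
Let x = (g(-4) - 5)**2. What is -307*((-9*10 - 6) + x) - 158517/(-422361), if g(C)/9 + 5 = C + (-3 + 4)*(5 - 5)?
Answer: -35057521429/15643 ≈ -2.2411e+6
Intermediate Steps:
g(C) = -45 + 9*C (g(C) = -45 + 9*(C + (-3 + 4)*(5 - 5)) = -45 + 9*(C + 1*0) = -45 + 9*(C + 0) = -45 + 9*C)
x = 7396 (x = ((-45 + 9*(-4)) - 5)**2 = ((-45 - 36) - 5)**2 = (-81 - 5)**2 = (-86)**2 = 7396)
-307*((-9*10 - 6) + x) - 158517/(-422361) = -307*((-9*10 - 6) + 7396) - 158517/(-422361) = -307*((-90 - 6) + 7396) - 158517*(-1)/422361 = -307*(-96 + 7396) - 1*(-5871/15643) = -307*7300 + 5871/15643 = -2241100 + 5871/15643 = -35057521429/15643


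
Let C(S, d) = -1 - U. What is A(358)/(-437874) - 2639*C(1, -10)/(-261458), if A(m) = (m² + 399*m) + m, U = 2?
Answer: -37208468585/57242830146 ≈ -0.65001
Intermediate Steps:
C(S, d) = -3 (C(S, d) = -1 - 1*2 = -1 - 2 = -3)
A(m) = m² + 400*m
A(358)/(-437874) - 2639*C(1, -10)/(-261458) = (358*(400 + 358))/(-437874) - 2639*(-3)/(-261458) = (358*758)*(-1/437874) + 7917*(-1/261458) = 271364*(-1/437874) - 7917/261458 = -135682/218937 - 7917/261458 = -37208468585/57242830146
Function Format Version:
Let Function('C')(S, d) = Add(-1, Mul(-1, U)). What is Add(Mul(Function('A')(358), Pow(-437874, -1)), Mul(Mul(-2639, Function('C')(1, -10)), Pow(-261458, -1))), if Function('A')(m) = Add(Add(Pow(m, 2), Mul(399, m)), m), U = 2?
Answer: Rational(-37208468585, 57242830146) ≈ -0.65001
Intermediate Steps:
Function('C')(S, d) = -3 (Function('C')(S, d) = Add(-1, Mul(-1, 2)) = Add(-1, -2) = -3)
Function('A')(m) = Add(Pow(m, 2), Mul(400, m))
Add(Mul(Function('A')(358), Pow(-437874, -1)), Mul(Mul(-2639, Function('C')(1, -10)), Pow(-261458, -1))) = Add(Mul(Mul(358, Add(400, 358)), Pow(-437874, -1)), Mul(Mul(-2639, -3), Pow(-261458, -1))) = Add(Mul(Mul(358, 758), Rational(-1, 437874)), Mul(7917, Rational(-1, 261458))) = Add(Mul(271364, Rational(-1, 437874)), Rational(-7917, 261458)) = Add(Rational(-135682, 218937), Rational(-7917, 261458)) = Rational(-37208468585, 57242830146)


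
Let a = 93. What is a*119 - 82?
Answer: 10985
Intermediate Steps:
a*119 - 82 = 93*119 - 82 = 11067 - 82 = 10985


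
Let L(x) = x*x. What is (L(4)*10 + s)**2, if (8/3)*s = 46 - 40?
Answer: 421201/16 ≈ 26325.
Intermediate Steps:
L(x) = x**2
s = 9/4 (s = 3*(46 - 40)/8 = (3/8)*6 = 9/4 ≈ 2.2500)
(L(4)*10 + s)**2 = (4**2*10 + 9/4)**2 = (16*10 + 9/4)**2 = (160 + 9/4)**2 = (649/4)**2 = 421201/16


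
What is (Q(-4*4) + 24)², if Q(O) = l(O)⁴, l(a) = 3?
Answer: 11025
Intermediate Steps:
Q(O) = 81 (Q(O) = 3⁴ = 81)
(Q(-4*4) + 24)² = (81 + 24)² = 105² = 11025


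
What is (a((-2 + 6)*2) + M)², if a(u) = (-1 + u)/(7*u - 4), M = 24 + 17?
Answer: 4575321/2704 ≈ 1692.1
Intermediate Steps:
M = 41
a(u) = (-1 + u)/(-4 + 7*u)
(a((-2 + 6)*2) + M)² = ((-1 + (-2 + 6)*2)/(-4 + 7*((-2 + 6)*2)) + 41)² = ((-1 + 4*2)/(-4 + 7*(4*2)) + 41)² = ((-1 + 8)/(-4 + 7*8) + 41)² = (7/(-4 + 56) + 41)² = (7/52 + 41)² = (2139/52)² = 4575321/2704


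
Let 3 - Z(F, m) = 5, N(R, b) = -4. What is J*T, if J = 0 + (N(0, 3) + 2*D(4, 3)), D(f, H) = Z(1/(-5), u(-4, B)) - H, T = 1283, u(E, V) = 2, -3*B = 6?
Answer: -17962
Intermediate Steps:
B = -2 (B = -⅓*6 = -2)
Z(F, m) = -2 (Z(F, m) = 3 - 1*5 = 3 - 5 = -2)
D(f, H) = -2 - H
J = -14 (J = 0 + (-4 + 2*(-2 - 1*3)) = 0 + (-4 + 2*(-2 - 3)) = 0 + (-4 + 2*(-5)) = 0 + (-4 - 10) = 0 - 14 = -14)
J*T = -14*1283 = -17962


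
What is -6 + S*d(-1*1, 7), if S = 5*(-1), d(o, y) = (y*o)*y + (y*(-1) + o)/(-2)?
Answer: 219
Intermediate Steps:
d(o, y) = y/2 - o/2 + o*y² (d(o, y) = (o*y)*y + (-y + o)*(-½) = o*y² + (o - y)*(-½) = o*y² + (y/2 - o/2) = y/2 - o/2 + o*y²)
S = -5
-6 + S*d(-1*1, 7) = -6 - 5*((½)*7 - (-1)/2 - 1*1*7²) = -6 - 5*(7/2 - ½*(-1) - 1*49) = -6 - 5*(7/2 + ½ - 49) = -6 - 5*(-45) = -6 + 225 = 219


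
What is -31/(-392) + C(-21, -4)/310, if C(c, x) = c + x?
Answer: -19/12152 ≈ -0.0015635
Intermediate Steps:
-31/(-392) + C(-21, -4)/310 = -31/(-392) + (-21 - 4)/310 = -31*(-1/392) - 25*1/310 = 31/392 - 5/62 = -19/12152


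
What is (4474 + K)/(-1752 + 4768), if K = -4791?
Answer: -317/3016 ≈ -0.10511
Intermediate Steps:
(4474 + K)/(-1752 + 4768) = (4474 - 4791)/(-1752 + 4768) = -317/3016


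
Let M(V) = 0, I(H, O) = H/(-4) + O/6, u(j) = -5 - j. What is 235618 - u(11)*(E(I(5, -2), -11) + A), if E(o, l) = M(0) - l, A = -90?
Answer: 234354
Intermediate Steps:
I(H, O) = -H/4 + O/6 (I(H, O) = H*(-1/4) + O*(1/6) = -H/4 + O/6)
E(o, l) = -l (E(o, l) = 0 - l = -l)
235618 - u(11)*(E(I(5, -2), -11) + A) = 235618 - (-5 - 1*11)*(-1*(-11) - 90) = 235618 - (-5 - 11)*(11 - 90) = 235618 - (-16)*(-79) = 235618 - 1*1264 = 235618 - 1264 = 234354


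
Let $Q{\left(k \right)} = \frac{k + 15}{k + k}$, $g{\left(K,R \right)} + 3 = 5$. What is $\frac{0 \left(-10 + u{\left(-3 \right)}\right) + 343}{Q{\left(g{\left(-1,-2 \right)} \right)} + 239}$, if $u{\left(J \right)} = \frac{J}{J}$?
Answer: $\frac{196}{139} \approx 1.4101$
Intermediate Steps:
$g{\left(K,R \right)} = 2$ ($g{\left(K,R \right)} = -3 + 5 = 2$)
$u{\left(J \right)} = 1$
$Q{\left(k \right)} = \frac{15 + k}{2 k}$
$\frac{0 \left(-10 + u{\left(-3 \right)}\right) + 343}{Q{\left(g{\left(-1,-2 \right)} \right)} + 239} = \frac{0 \left(-10 + 1\right) + 343}{\frac{15 + 2}{2 \cdot 2} + 239} = \frac{0 \left(-9\right) + 343}{\frac{1}{2} \cdot \frac{1}{2} \cdot 17 + 239} = \frac{0 + 343}{\frac{17}{4} + 239} = \frac{343}{\frac{973}{4}} = 343 \cdot \frac{4}{973} = \frac{196}{139}$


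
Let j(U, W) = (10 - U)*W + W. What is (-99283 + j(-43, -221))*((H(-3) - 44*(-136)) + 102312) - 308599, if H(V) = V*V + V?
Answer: -12045332133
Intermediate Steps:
j(U, W) = W + W*(10 - U) (j(U, W) = W*(10 - U) + W = W + W*(10 - U))
H(V) = V + V**2 (H(V) = V**2 + V = V + V**2)
(-99283 + j(-43, -221))*((H(-3) - 44*(-136)) + 102312) - 308599 = (-99283 - 221*(11 - 1*(-43)))*((-3*(1 - 3) - 44*(-136)) + 102312) - 308599 = (-99283 - 221*(11 + 43))*((-3*(-2) + 5984) + 102312) - 308599 = (-99283 - 221*54)*((6 + 5984) + 102312) - 308599 = (-99283 - 11934)*(5990 + 102312) - 308599 = -111217*108302 - 308599 = -12045023534 - 308599 = -12045332133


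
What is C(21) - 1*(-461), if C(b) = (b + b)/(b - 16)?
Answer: 2347/5 ≈ 469.40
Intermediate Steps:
C(b) = 2*b/(-16 + b) (C(b) = (2*b)/(-16 + b) = 2*b/(-16 + b))
C(21) - 1*(-461) = 2*21/(-16 + 21) - 1*(-461) = 2*21/5 + 461 = 2*21*(1/5) + 461 = 42/5 + 461 = 2347/5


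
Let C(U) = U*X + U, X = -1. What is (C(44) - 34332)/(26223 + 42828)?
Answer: -11444/23017 ≈ -0.49720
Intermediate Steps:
C(U) = 0 (C(U) = U*(-1) + U = -U + U = 0)
(C(44) - 34332)/(26223 + 42828) = (0 - 34332)/(26223 + 42828) = -34332/69051 = -34332*1/69051 = -11444/23017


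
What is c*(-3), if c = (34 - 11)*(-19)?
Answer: 1311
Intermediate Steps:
c = -437 (c = 23*(-19) = -437)
c*(-3) = -437*(-3) = 1311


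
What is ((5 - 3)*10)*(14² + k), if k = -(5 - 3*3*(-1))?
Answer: 3640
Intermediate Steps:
k = -14 (k = -(5 - 9*(-1)) = -(5 + 9) = -1*14 = -14)
((5 - 3)*10)*(14² + k) = ((5 - 3)*10)*(14² - 14) = (2*10)*(196 - 14) = 20*182 = 3640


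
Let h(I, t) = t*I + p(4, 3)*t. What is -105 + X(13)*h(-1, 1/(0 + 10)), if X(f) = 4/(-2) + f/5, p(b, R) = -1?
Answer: -2628/25 ≈ -105.12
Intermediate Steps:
X(f) = -2 + f/5 (X(f) = 4*(-½) + f*(⅕) = -2 + f/5)
h(I, t) = -t + I*t (h(I, t) = t*I - t = I*t - t = -t + I*t)
-105 + X(13)*h(-1, 1/(0 + 10)) = -105 + (-2 + (⅕)*13)*((-1 - 1)/(0 + 10)) = -105 + (-2 + 13/5)*(-2/10) = -105 + 3*((⅒)*(-2))/5 = -105 + (⅗)*(-⅕) = -105 - 3/25 = -2628/25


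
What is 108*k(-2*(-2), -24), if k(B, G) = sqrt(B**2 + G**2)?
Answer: 432*sqrt(37) ≈ 2627.8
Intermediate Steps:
108*k(-2*(-2), -24) = 108*sqrt((-2*(-2))**2 + (-24)**2) = 108*sqrt(4**2 + 576) = 108*sqrt(16 + 576) = 108*sqrt(592) = 108*(4*sqrt(37)) = 432*sqrt(37)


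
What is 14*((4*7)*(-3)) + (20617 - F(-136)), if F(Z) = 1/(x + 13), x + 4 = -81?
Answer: 1399753/72 ≈ 19441.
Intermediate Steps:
x = -85 (x = -4 - 81 = -85)
F(Z) = -1/72 (F(Z) = 1/(-85 + 13) = 1/(-72) = -1/72)
14*((4*7)*(-3)) + (20617 - F(-136)) = 14*((4*7)*(-3)) + (20617 - 1*(-1/72)) = 14*(28*(-3)) + (20617 + 1/72) = 14*(-84) + 1484425/72 = -1176 + 1484425/72 = 1399753/72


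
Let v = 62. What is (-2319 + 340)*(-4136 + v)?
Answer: 8062446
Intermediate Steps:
(-2319 + 340)*(-4136 + v) = (-2319 + 340)*(-4136 + 62) = -1979*(-4074) = 8062446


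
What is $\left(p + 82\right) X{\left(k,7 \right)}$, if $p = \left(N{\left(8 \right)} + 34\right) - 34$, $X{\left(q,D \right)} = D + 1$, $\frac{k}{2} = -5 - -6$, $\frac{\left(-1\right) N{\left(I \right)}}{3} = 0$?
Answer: $656$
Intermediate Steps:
$N{\left(I \right)} = 0$ ($N{\left(I \right)} = \left(-3\right) 0 = 0$)
$k = 2$ ($k = 2 \left(-5 - -6\right) = 2 \left(-5 + 6\right) = 2 \cdot 1 = 2$)
$X{\left(q,D \right)} = 1 + D$
$p = 0$ ($p = \left(0 + 34\right) - 34 = 34 - 34 = 0$)
$\left(p + 82\right) X{\left(k,7 \right)} = \left(0 + 82\right) \left(1 + 7\right) = 82 \cdot 8 = 656$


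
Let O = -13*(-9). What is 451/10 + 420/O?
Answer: 18989/390 ≈ 48.690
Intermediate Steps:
O = 117
451/10 + 420/O = 451/10 + 420/117 = 451*(⅒) + 420*(1/117) = 451/10 + 140/39 = 18989/390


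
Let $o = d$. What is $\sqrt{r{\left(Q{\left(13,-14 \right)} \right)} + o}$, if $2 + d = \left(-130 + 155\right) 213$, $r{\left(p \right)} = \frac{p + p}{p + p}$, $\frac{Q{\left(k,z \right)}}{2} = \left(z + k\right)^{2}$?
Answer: $22 \sqrt{11} \approx 72.966$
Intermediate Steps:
$Q{\left(k,z \right)} = 2 \left(k + z\right)^{2}$ ($Q{\left(k,z \right)} = 2 \left(z + k\right)^{2} = 2 \left(k + z\right)^{2}$)
$r{\left(p \right)} = 1$ ($r{\left(p \right)} = \frac{2 p}{2 p} = 2 p \frac{1}{2 p} = 1$)
$d = 5323$ ($d = -2 + \left(-130 + 155\right) 213 = -2 + 25 \cdot 213 = -2 + 5325 = 5323$)
$o = 5323$
$\sqrt{r{\left(Q{\left(13,-14 \right)} \right)} + o} = \sqrt{1 + 5323} = \sqrt{5324} = 22 \sqrt{11}$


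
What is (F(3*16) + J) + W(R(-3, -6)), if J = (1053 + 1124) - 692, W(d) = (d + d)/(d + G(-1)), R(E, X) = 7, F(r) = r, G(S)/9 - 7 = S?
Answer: 93527/61 ≈ 1533.2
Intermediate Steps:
G(S) = 63 + 9*S
W(d) = 2*d/(54 + d) (W(d) = (d + d)/(d + (63 + 9*(-1))) = (2*d)/(d + (63 - 9)) = (2*d)/(d + 54) = (2*d)/(54 + d) = 2*d/(54 + d))
J = 1485 (J = 2177 - 692 = 1485)
(F(3*16) + J) + W(R(-3, -6)) = (3*16 + 1485) + 2*7/(54 + 7) = (48 + 1485) + 2*7/61 = 1533 + 2*7*(1/61) = 1533 + 14/61 = 93527/61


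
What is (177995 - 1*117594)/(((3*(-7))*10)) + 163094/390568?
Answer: -5889112007/20504820 ≈ -287.21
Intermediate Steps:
(177995 - 1*117594)/(((3*(-7))*10)) + 163094/390568 = (177995 - 117594)/((-21*10)) + 163094*(1/390568) = 60401/(-210) + 81547/195284 = 60401*(-1/210) + 81547/195284 = -60401/210 + 81547/195284 = -5889112007/20504820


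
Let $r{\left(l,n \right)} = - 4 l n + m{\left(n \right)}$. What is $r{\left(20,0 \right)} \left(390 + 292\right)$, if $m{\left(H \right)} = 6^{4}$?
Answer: $883872$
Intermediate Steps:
$m{\left(H \right)} = 1296$
$r{\left(l,n \right)} = 1296 - 4 l n$ ($r{\left(l,n \right)} = - 4 l n + 1296 = 1296 - 4 l n$)
$r{\left(20,0 \right)} \left(390 + 292\right) = \left(1296 - 80 \cdot 0\right) \left(390 + 292\right) = \left(1296 + 0\right) 682 = 1296 \cdot 682 = 883872$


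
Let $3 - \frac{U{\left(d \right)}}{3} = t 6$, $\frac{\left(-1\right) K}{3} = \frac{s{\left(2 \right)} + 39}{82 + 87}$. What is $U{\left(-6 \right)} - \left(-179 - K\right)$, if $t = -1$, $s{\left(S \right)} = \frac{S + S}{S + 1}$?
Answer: $\frac{34693}{169} \approx 205.28$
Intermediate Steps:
$s{\left(S \right)} = \frac{2 S}{1 + S}$
$K = - \frac{121}{169}$ ($K = - 3 \frac{2 \cdot 2 \frac{1}{1 + 2} + 39}{82 + 87} = - 3 \frac{2 \cdot 2 \cdot \frac{1}{3} + 39}{169} = - 3 \left(2 \cdot 2 \cdot \frac{1}{3} + 39\right) \frac{1}{169} = - 3 \left(\frac{4}{3} + 39\right) \frac{1}{169} = - 3 \cdot \frac{121}{3} \cdot \frac{1}{169} = \left(-3\right) \frac{121}{507} = - \frac{121}{169} \approx -0.71598$)
$U{\left(d \right)} = 27$ ($U{\left(d \right)} = 9 - 3 \left(\left(-1\right) 6\right) = 9 - -18 = 9 + 18 = 27$)
$U{\left(-6 \right)} - \left(-179 - K\right) = 27 - \left(-179 - - \frac{121}{169}\right) = 27 - \left(-179 + \frac{121}{169}\right) = 27 - - \frac{30130}{169} = 27 + \frac{30130}{169} = \frac{34693}{169}$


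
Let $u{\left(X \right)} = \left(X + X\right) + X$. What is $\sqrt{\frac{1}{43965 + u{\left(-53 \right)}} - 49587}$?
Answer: $\frac{i \sqrt{1941954060174}}{6258} \approx 222.68 i$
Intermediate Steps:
$u{\left(X \right)} = 3 X$ ($u{\left(X \right)} = 2 X + X = 3 X$)
$\sqrt{\frac{1}{43965 + u{\left(-53 \right)}} - 49587} = \sqrt{\frac{1}{43965 + 3 \left(-53\right)} - 49587} = \sqrt{\frac{1}{43965 - 159} - 49587} = \sqrt{\frac{1}{43806} - 49587} = \sqrt{- \frac{2172208121}{43806}} = \frac{i \sqrt{1941954060174}}{6258}$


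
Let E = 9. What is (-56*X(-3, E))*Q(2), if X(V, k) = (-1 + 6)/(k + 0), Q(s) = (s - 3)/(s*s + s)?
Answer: 140/27 ≈ 5.1852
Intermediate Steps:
Q(s) = (-3 + s)/(s + s²) (Q(s) = (-3 + s)/(s² + s) = (-3 + s)/(s + s²))
X(V, k) = 5/k
(-56*X(-3, E))*Q(2) = (-280/9)*((-3 + 2)/(2*(1 + 2))) = (-280/9)*((½)*(-1)/3) = (-56*5/9)*((½)*(⅓)*(-1)) = -280/9*(-⅙) = 140/27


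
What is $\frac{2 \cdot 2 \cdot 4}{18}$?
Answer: $\frac{8}{9} \approx 0.88889$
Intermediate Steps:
$\frac{2 \cdot 2 \cdot 4}{18} = 4 \cdot 4 \cdot \frac{1}{18} = 16 \cdot \frac{1}{18} = \frac{8}{9}$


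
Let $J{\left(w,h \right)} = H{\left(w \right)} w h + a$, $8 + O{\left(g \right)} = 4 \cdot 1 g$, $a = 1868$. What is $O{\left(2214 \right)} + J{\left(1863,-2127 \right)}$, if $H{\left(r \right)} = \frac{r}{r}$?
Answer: $-3951885$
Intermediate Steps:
$H{\left(r \right)} = 1$
$O{\left(g \right)} = -8 + 4 g$ ($O{\left(g \right)} = -8 + 4 \cdot 1 g = -8 + 4 g$)
$J{\left(w,h \right)} = 1868 + h w$ ($J{\left(w,h \right)} = 1 w h + 1868 = w h + 1868 = h w + 1868 = 1868 + h w$)
$O{\left(2214 \right)} + J{\left(1863,-2127 \right)} = \left(-8 + 4 \cdot 2214\right) + \left(1868 - 3962601\right) = \left(-8 + 8856\right) + \left(1868 - 3962601\right) = 8848 - 3960733 = -3951885$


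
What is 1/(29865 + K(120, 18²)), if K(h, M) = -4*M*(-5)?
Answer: 1/36345 ≈ 2.7514e-5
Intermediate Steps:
K(h, M) = 20*M
1/(29865 + K(120, 18²)) = 1/(29865 + 20*18²) = 1/(29865 + 20*324) = 1/(29865 + 6480) = 1/36345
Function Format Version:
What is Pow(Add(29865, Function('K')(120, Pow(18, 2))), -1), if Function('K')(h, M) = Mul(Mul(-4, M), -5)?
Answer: Rational(1, 36345) ≈ 2.7514e-5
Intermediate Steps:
Function('K')(h, M) = Mul(20, M)
Pow(Add(29865, Function('K')(120, Pow(18, 2))), -1) = Pow(Add(29865, Mul(20, Pow(18, 2))), -1) = Pow(Add(29865, Mul(20, 324)), -1) = Pow(Add(29865, 6480), -1) = Pow(36345, -1) = Rational(1, 36345)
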